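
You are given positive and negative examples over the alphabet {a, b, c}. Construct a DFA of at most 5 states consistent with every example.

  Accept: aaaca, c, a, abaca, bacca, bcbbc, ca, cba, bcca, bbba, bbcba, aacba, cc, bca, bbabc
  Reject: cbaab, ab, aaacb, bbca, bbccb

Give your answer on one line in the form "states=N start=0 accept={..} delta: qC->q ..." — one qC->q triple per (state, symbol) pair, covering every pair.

states=4 start=0 accept={0,3} delta: 0a->0 0b->1 0c->0 1a->0 1b->2 1c->0 2a->0 2b->0 2c->3 3a->1 3b->0 3c->0

Fold the examples into a partial DFA from state 0: repeatedly fix the first undefined (state, symbol) met by the shortest-then-alphabetical prefix, trying targets in increasing order and rejecting any under which an Accept and a Reject string meet in one state with the same remainder; add a state when all current targets are rejected. Accepting states are where Accept strings end.
a: 0a undefined. 0a->0: ok.
b: 0b undefined. 0b->0: no, aaaca/bbca meet in 0 with "ca" left. Open state 1: 0b->1.
c: 0c undefined. 0c->0: ok.
ba: 1a undefined. 1a->0: ok.
bb: 1b undefined. 1b->0: no, aaaca/bbca meet in 0. 1b->1: no, bca/bbca meet in 1 with "ca" left. Open state 2: 1b->2.
bc: 1c undefined. 1c->0: ok.
bba: 2a undefined. 2a->0: ok.
bbb: 2b undefined. 2b->0: ok.
bbc: 2c undefined. 2c->0: no, aaaca/bbca meet in 0. 2c->1: no, aaaca/bbca meet in 0. 2c->2: no, aaaca/bbca meet in 0. Open state 3: 2c->3.
bbca: 3a undefined. 3a->0: no, aaaca/bbca meet in 0. 3a->1: ok.
bbcb: 3b undefined. 3b->0: ok.
bbcc: 3c undefined. 3c->0: ok.
All examples now run through 4 states with every (state, symbol) defined. Accept strings end in {0,3}, Reject strings end in {1}; accept={0,3}.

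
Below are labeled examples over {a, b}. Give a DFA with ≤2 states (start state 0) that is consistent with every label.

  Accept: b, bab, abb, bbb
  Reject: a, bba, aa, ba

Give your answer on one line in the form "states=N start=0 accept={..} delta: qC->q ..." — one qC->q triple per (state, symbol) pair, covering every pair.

states=2 start=0 accept={1} delta: 0a->0 0b->1 1a->0 1b->1

Grow the machine one transition at a time. Run the examples from 0; the earliest place one falls off (shortest prefix, ties alphabetical) gets sent to the lowest-numbered state that keeps every Accept/Reject pair distinguishable — a pair clashes when both reach the same state with identical unread suffix — and to a fresh state only if none does.
a: 0a undefined. 0a->0: ok.
b: 0b undefined. 0b->0: no, b/a meet in 0. Open state 1: 0b->1.
ba: 1a undefined. 1a->0: ok.
bb: 1b undefined. 1b->0: no, abb/a meet in 0. 1b->1: ok.
All examples now run through 2 states with every (state, symbol) defined. Accept strings end in {1}, Reject strings end in {0}; accept={1}.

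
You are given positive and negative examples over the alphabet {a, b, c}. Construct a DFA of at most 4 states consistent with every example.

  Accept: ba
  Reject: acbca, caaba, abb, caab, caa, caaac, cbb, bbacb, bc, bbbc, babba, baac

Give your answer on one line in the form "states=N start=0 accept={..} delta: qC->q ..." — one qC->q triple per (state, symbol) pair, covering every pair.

Fold the examples into a partial DFA from state 0: repeatedly fix the first undefined (state, symbol) met by the shortest-then-alphabetical prefix, trying targets in increasing order and rejecting any under which an Accept and a Reject string meet in one state with the same remainder; add a state when all current targets are rejected. Accepting states are where Accept strings end.
a: 0a undefined. 0a->0: ok.
b: 0b undefined. 0b->0: no, ba/abb meet in 0. Open state 1: 0b->1.
c: 0c undefined. 0c->0: no, ba/caaba meet in 1 with "a" left. 0c->1: ok.
ba: 1a undefined. 1a->0: no, ba/caaba meet in 0. 1a->1: no, ba/caa meet in 1. Open state 2: 1a->2.
bb: 1b undefined. 1b->0: no, ba/acbca meet in 2. 1b->1: ok.
bc: 1c undefined. 1c->0: ok.
baa: 2a undefined. 2a->0: no, ba/caaba meet in 2. 2a->1: no, ba/caaba meet in 2. 2a->2: no, ba/caa meet in 2. Open state 3: 2a->3.
bab: 2b undefined. 2b->0: no, ba/babba meet in 2. 2b->1: no, ba/babba meet in 2. 2b->2: ok.
baac: 3c undefined. 3c->0: ok.
bbac: 2c undefined. 2c->0: ok.
caaa: 3a undefined. 3a->0: ok.
caab: 3b undefined. 3b->0: ok.
All examples now run through 4 states with every (state, symbol) defined. Accept strings end in {2}, Reject strings end in {0,1,3}; accept={2}.

states=4 start=0 accept={2} delta: 0a->0 0b->1 0c->1 1a->2 1b->1 1c->0 2a->3 2b->2 2c->0 3a->0 3b->0 3c->0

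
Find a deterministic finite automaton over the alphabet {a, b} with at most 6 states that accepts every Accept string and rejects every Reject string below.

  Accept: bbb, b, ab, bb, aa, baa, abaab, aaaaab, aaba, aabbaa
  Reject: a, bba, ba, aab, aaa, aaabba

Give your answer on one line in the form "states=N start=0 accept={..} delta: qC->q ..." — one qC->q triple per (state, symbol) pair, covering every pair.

states=4 start=0 accept={0,2} delta: 0a->1 0b->0 1a->2 1b->2 2a->3 2b->1 3a->0 3b->0

Fold the examples into a partial DFA from state 0: repeatedly fix the first undefined (state, symbol) met by the shortest-then-alphabetical prefix, trying targets in increasing order and rejecting any under which an Accept and a Reject string meet in one state with the same remainder; add a state when all current targets are rejected. Accepting states are where Accept strings end.
a: 0a undefined. 0a->0: no, b/aab meet in 0 with "b" left. Open state 1: 0a->1.
b: 0b undefined. 0b->0: ok.
aa: 1a undefined. 1a->0: no, bbb/aab meet in 0. 1a->1: no, ab/aab meet in 1 with "b" left. Open state 2: 1a->2.
ab: 1b undefined. 1b->0: no, abaab/aab meet in 2 with "b" left. 1b->1: no, ab/a meet in 1. 1b->2: ok.
aaa: 2a undefined. 2a->0: no, bbb/aaa meet in 0. 2a->1: no, abaab/aab meet in 2 with "b" left. 2a->2: no, ab/aaa meet in 2. Open state 3: 2a->3.
aab: 2b undefined. 2b->0: no, bbb/aab meet in 0. 2b->1: ok.
aaaa: 3a undefined. 3a->0: ok.
aaab: 3b undefined. 3b->0: ok.
All examples now run through 4 states with every (state, symbol) defined. Accept strings end in {0,2}, Reject strings end in {1,3}; accept={0,2}.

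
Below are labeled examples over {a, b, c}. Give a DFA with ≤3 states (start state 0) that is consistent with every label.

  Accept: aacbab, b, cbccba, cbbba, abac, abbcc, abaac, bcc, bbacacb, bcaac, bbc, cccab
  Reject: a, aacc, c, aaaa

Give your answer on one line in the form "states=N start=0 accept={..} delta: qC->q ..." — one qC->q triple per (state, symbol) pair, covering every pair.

states=2 start=0 accept={1} delta: 0a->0 0b->1 0c->0 1a->1 1b->1 1c->1

Fold the examples into a partial DFA from state 0: repeatedly fix the first undefined (state, symbol) met by the shortest-then-alphabetical prefix, trying targets in increasing order and rejecting any under which an Accept and a Reject string meet in one state with the same remainder; add a state when all current targets are rejected. Accepting states are where Accept strings end.
a: 0a undefined. 0a->0: ok.
b: 0b undefined. 0b->0: no, b/a meet in 0. Open state 1: 0b->1.
c: 0c undefined. 0c->0: ok.
bb: 1b undefined. 1b->0: no, abbcc/a meet in 0. 1b->1: ok.
bc: 1c undefined. 1c->0: no, abbcc/a meet in 0. 1c->1: ok.
aba: 1a undefined. 1a->0: no, cbccba/a meet in 0. 1a->1: ok.
All examples now run through 2 states with every (state, symbol) defined. Accept strings end in {1}, Reject strings end in {0}; accept={1}.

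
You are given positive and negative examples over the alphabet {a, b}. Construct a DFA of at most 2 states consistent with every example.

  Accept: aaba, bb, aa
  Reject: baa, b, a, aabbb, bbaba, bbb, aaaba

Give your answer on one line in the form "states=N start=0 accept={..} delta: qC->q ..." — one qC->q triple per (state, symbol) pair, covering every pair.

states=2 start=0 accept={0} delta: 0a->1 0b->1 1a->0 1b->0

Fold the examples into a partial DFA from state 0: repeatedly fix the first undefined (state, symbol) met by the shortest-then-alphabetical prefix, trying targets in increasing order and rejecting any under which an Accept and a Reject string meet in one state with the same remainder; add a state when all current targets are rejected. Accepting states are where Accept strings end.
a: 0a undefined. 0a->0: no, aaba/aaaba meet in 0 with "ba" left. Open state 1: 0a->1.
b: 0b undefined. 0b->0: no, bb/b meet in 0. 0b->1: ok.
aa: 1a undefined. 1a->0: ok.
bb: 1b undefined. 1b->0: ok.
All examples now run through 2 states with every (state, symbol) defined. Accept strings end in {0}, Reject strings end in {1}; accept={0}.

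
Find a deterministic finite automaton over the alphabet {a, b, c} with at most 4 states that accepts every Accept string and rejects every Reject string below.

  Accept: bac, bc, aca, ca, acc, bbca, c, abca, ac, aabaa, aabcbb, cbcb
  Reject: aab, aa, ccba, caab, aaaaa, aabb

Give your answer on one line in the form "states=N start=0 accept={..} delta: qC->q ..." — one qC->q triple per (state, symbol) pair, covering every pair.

Grow the machine one transition at a time. Run the examples from 0; the earliest place one falls off (shortest prefix, ties alphabetical) gets sent to the lowest-numbered state that keeps every Accept/Reject pair distinguishable — a pair clashes when both reach the same state with identical unread suffix — and to a fresh state only if none does.
a: 0a undefined. 0a->0: ok.
b: 0b undefined. 0b->0: no, aabaa/aab meet in 0. Open state 1: 0b->1.
c: 0c undefined. 0c->0: no, aca/aa meet in 0. 0c->1: no, c/aab meet in 1. Open state 2: 0c->2.
ba: 1a undefined. 1a->0: no, aabaa/aa meet in 0. 1a->1: no, aabaa/aab meet in 1. 1a->2: ok.
bb: 1b undefined. 1b->0: ok.
bc: 1c undefined. 1c->0: no, bc/aa meet in 0. 1c->1: no, bc/aab meet in 1. 1c->2: ok.
ca: 2a undefined. 2a->0: no, aca/aa meet in 0. 2a->1: no, aca/aab meet in 1. 2a->2: ok.
cb: 2b undefined. 2b->0: no, aabcbb/aab meet in 1. 2b->1: no, aabcbb/aa meet in 0. 2b->2: no, bc/caab meet in 2. Open state 3: 2b->3.
cc: 2c undefined. 2c->0: no, bac/aa meet in 0. 2c->1: no, bac/aab meet in 1. 2c->2: ok.
cbc: 3c undefined. 3c->0: no, cbcb/aab meet in 1. 3c->1: no, cbcb/aa meet in 0. 3c->2: no, cbcb/caab meet in 3. 3c->3: ok.
cbcb: 3b undefined. 3b->0: no, aabcbb/aa meet in 0. 3b->1: no, aabcbb/aab meet in 1. 3b->2: ok.
ccba: 3a undefined. 3a->0: ok.
All examples now run through 4 states with every (state, symbol) defined. Accept strings end in {2}, Reject strings end in {0,1,3}; accept={2}.

states=4 start=0 accept={2} delta: 0a->0 0b->1 0c->2 1a->2 1b->0 1c->2 2a->2 2b->3 2c->2 3a->0 3b->2 3c->3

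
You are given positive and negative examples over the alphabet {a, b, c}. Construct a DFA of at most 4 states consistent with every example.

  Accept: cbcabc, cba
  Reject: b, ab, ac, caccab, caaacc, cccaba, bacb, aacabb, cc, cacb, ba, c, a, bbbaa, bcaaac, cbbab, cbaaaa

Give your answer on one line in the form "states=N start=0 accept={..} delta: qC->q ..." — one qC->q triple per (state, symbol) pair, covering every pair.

State merging on the prefix tree: take the shortest (then alphabetical) example prefix whose next move is undefined and point that move at state 0, else 1, else 2, ...; a target is out if some Accept/Reject pair would then sit in one state with the same input left (inseparable). If every existing state is out, open a new one.
a: 0a undefined. 0a->0: ok.
b: 0b undefined. 0b->0: ok.
c: 0c undefined. 0c->0: no, cbcabc/b meet in 0. Open state 1: 0c->1.
ca: 1a undefined. 1a->0: ok.
cb: 1b undefined. 1b->0: no, cbcabc/ac meet in 1. 1b->1: no, cba/b meet in 0. Open state 2: 1b->2.
cc: 1c undefined. 1c->0: ok.
cba: 2a undefined. 2a->0: no, cba/b meet in 0. 2a->1: no, cba/ac meet in 1. 2a->2: no, cba/bacb meet in 2. Open state 3: 2a->3.
cbb: 2b undefined. 2b->0: ok.
cbc: 2c undefined. 2c->0: no, cbcabc/ac meet in 1. 2c->1: no, cbcabc/ac meet in 1. 2c->2: ok.
cbaa: 3a undefined. 3a->0: ok.
cbcab: 3b undefined. 3b->0: no, cbcabc/ac meet in 1. 3b->1: no, cbcabc/b meet in 0. 3b->2: no, cbcabc/bacb meet in 2. 3b->3: ok.
cbcabc: 3c undefined. 3c->0: no, cbcabc/b meet in 0. 3c->1: no, cbcabc/ac meet in 1. 3c->2: no, cbcabc/bacb meet in 2. 3c->3: ok.
All examples now run through 4 states with every (state, symbol) defined. Accept strings end in {3}, Reject strings end in {0,1,2}; accept={3}.

states=4 start=0 accept={3} delta: 0a->0 0b->0 0c->1 1a->0 1b->2 1c->0 2a->3 2b->0 2c->2 3a->0 3b->3 3c->3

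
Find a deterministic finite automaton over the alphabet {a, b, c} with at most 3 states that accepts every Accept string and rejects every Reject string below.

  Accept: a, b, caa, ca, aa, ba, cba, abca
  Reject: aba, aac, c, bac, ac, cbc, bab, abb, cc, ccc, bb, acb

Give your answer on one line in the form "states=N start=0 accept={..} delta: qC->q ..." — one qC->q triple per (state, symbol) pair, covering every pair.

State merging on the prefix tree: take the shortest (then alphabetical) example prefix whose next move is undefined and point that move at state 0, else 1, else 2, ...; a target is out if some Accept/Reject pair would then sit in one state with the same input left (inseparable). If every existing state is out, open a new one.
a: 0a undefined. 0a->0: no, ba/aba meet in 0 with "ba" left. Open state 1: 0a->1.
b: 0b undefined. 0b->0: no, b/bb meet in 0. 0b->1: ok.
c: 0c undefined. 0c->0: ok.
aa: 1a undefined. 1a->0: no, a/bab meet in 1. 1a->1: ok.
ab: 1b undefined. 1b->0: no, a/aba meet in 1. 1b->1: no, a/aba meet in 1. Open state 2: 1b->2.
ac: 1c undefined. 1c->0: no, a/acb meet in 1. 1c->1: no, a/aac meet in 1. 1c->2: ok.
aba: 2a undefined. 2a->0: ok.
abb: 2b undefined. 2b->0: ok.
abc: 2c undefined. 2c->0: ok.
All examples now run through 3 states with every (state, symbol) defined. Accept strings end in {1}, Reject strings end in {0,2}; accept={1}.

states=3 start=0 accept={1} delta: 0a->1 0b->1 0c->0 1a->1 1b->2 1c->2 2a->0 2b->0 2c->0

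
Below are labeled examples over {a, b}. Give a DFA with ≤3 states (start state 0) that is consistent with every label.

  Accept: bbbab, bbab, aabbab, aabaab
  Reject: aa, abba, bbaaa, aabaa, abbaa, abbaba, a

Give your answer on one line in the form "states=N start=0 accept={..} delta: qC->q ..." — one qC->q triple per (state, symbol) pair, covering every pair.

states=2 start=0 accept={1} delta: 0a->0 0b->1 1a->0 1b->0

Fold the examples into a partial DFA from state 0: repeatedly fix the first undefined (state, symbol) met by the shortest-then-alphabetical prefix, trying targets in increasing order and rejecting any under which an Accept and a Reject string meet in one state with the same remainder; add a state when all current targets are rejected. Accepting states are where Accept strings end.
a: 0a undefined. 0a->0: ok.
b: 0b undefined. 0b->0: no, bbbab/aa meet in 0. Open state 1: 0b->1.
bb: 1b undefined. 1b->0: ok.
aaba: 1a undefined. 1a->0: ok.
All examples now run through 2 states with every (state, symbol) defined. Accept strings end in {1}, Reject strings end in {0}; accept={1}.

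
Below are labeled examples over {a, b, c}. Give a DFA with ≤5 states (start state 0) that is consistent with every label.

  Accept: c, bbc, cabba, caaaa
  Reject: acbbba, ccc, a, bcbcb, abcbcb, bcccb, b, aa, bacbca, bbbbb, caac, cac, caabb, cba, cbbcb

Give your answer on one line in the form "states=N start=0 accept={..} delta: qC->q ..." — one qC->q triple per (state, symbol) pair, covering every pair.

State merging on the prefix tree: take the shortest (then alphabetical) example prefix whose next move is undefined and point that move at state 0, else 1, else 2, ...; a target is out if some Accept/Reject pair would then sit in one state with the same input left (inseparable). If every existing state is out, open a new one.
a: 0a undefined. 0a->0: ok.
b: 0b undefined. 0b->0: ok.
c: 0c undefined. 0c->0: no, c/acbbba meet in 0. Open state 1: 0c->1.
ca: 1a undefined. 1a->0: no, c/caac meet in 1. 1a->1: ok.
cb: 1b undefined. 1b->0: no, c/bacbca meet in 1. 1b->1: no, c/acbbba meet in 1. Open state 2: 1b->2.
cc: 1c undefined. 1c->0: no, c/ccc meet in 1. 1c->1: no, c/ccc meet in 1. 1c->2: ok.
cba: 2a undefined. 2a->0: ok.
cbb: 2b undefined. 2b->0: no, cabba/acbbba meet in 0. 2b->1: no, c/caabb meet in 1. 2b->2: no, cabba/acbbba meet in 0. Open state 3: 2b->3.
ccc: 2c undefined. 2c->0: ok.
cbbc: 3c undefined. 3c->0: ok.
acbbb: 3b undefined. 3b->0: ok.
cabba: 3a undefined. 3a->0: no, cabba/acbbba meet in 0. 3a->1: ok.
All examples now run through 4 states with every (state, symbol) defined. Accept strings end in {1}, Reject strings end in {0,2,3}; accept={1}.

states=4 start=0 accept={1} delta: 0a->0 0b->0 0c->1 1a->1 1b->2 1c->2 2a->0 2b->3 2c->0 3a->1 3b->0 3c->0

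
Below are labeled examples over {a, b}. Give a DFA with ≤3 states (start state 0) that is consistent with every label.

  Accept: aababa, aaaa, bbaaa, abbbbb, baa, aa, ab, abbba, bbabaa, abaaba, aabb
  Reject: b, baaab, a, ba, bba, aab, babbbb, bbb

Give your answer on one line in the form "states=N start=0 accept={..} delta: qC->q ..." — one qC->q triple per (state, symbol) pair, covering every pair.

states=3 start=0 accept={2} delta: 0a->1 0b->0 1a->2 1b->2 2a->2 2b->1

Grow the machine one transition at a time. Run the examples from 0; the earliest place one falls off (shortest prefix, ties alphabetical) gets sent to the lowest-numbered state that keeps every Accept/Reject pair distinguishable — a pair clashes when both reach the same state with identical unread suffix — and to a fresh state only if none does.
a: 0a undefined. 0a->0: no, aaaa/a meet in 0. Open state 1: 0a->1.
b: 0b undefined. 0b->0: ok.
aa: 1a undefined. 1a->0: no, aaaa/b meet in 0. 1a->1: no, aaaa/a meet in 1. Open state 2: 1a->2.
ab: 1b undefined. 1b->0: no, abbbbb/b meet in 0. 1b->1: no, abbbbb/a meet in 1. 1b->2: ok.
aaa: 2a undefined. 2a->0: no, aaaa/a meet in 1. 2a->1: no, aaaa/baaab meet in 2. 2a->2: ok.
aab: 2b undefined. 2b->0: no, abbbbb/b meet in 0. 2b->1: ok.
All examples now run through 3 states with every (state, symbol) defined. Accept strings end in {2}, Reject strings end in {0,1}; accept={2}.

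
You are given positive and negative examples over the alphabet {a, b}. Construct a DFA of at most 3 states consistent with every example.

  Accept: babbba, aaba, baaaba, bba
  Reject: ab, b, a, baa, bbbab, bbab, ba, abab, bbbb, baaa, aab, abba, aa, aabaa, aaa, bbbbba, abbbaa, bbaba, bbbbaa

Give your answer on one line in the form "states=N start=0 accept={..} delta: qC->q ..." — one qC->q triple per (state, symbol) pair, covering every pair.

Grow the machine one transition at a time. Run the examples from 0; the earliest place one falls off (shortest prefix, ties alphabetical) gets sent to the lowest-numbered state that keeps every Accept/Reject pair distinguishable — a pair clashes when both reach the same state with identical unread suffix — and to a fresh state only if none does.
a: 0a undefined. 0a->0: no, aaba/ba meet in 0 with "ba" left. Open state 1: 0a->1.
b: 0b undefined. 0b->0: no, bba/a meet in 1. 0b->1: ok.
aa: 1a undefined. 1a->0: no, babbba/abba meet in 1 with "bba" left. 1a->1: ok.
ab: 1b undefined. 1b->0: no, babbba/b meet in 1. 1b->1: no, babbba/ab meet in 1. Open state 2: 1b->2.
aba: 2a undefined. 2a->0: ok.
abb: 2b undefined. 2b->0: no, babbba/b meet in 1. 2b->1: ok.
All examples now run through 3 states with every (state, symbol) defined. Accept strings end in {0}, Reject strings end in {1,2}; accept={0}.

states=3 start=0 accept={0} delta: 0a->1 0b->1 1a->1 1b->2 2a->0 2b->1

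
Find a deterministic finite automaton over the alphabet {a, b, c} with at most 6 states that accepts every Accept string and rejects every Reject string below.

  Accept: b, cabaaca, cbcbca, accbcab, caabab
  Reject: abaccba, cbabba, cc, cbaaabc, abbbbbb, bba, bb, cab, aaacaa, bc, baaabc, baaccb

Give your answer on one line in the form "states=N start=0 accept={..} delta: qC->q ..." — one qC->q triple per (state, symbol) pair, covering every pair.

State merging on the prefix tree: take the shortest (then alphabetical) example prefix whose next move is undefined and point that move at state 0, else 1, else 2, ...; a target is out if some Accept/Reject pair would then sit in one state with the same input left (inseparable). If every existing state is out, open a new one.
a: 0a undefined. 0a->0: ok.
b: 0b undefined. 0b->0: no, b/abbbbbb meet in 0. Open state 1: 0b->1.
c: 0c undefined. 0c->0: no, b/cab meet in 1. 0c->1: ok.
ba: 1a undefined. 1a->0: no, b/cab meet in 1. 1a->1: no, b/aaacaa meet in 1. Open state 2: 1a->2.
bb: 1b undefined. 1b->0: ok.
bc: 1c undefined. 1c->0: ok.
baa: 2a undefined. 2a->0: no, b/baaccb meet in 1. 2a->1: no, b/aaacaa meet in 1. 2a->2: no, cbcbca/aaacaa meet in 2. Open state 3: 2a->3.
cab: 2b undefined. 2b->0: ok.
abac: 2c undefined. 2c->0: ok.
baaa: 3a undefined. 3a->0: ok.
baac: 3c undefined. 3c->0: ok.
caab: 3b undefined. 3b->0: ok.
All examples now run through 4 states with every (state, symbol) defined. Accept strings end in {1,2}, Reject strings end in {0,3}; accept={1,2}.

states=4 start=0 accept={1,2} delta: 0a->0 0b->1 0c->1 1a->2 1b->0 1c->0 2a->3 2b->0 2c->0 3a->0 3b->0 3c->0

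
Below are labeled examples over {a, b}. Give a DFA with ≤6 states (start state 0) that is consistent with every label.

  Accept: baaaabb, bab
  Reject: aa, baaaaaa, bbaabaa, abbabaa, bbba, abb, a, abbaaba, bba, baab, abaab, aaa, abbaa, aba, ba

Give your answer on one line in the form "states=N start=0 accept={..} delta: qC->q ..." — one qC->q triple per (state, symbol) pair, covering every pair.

states=4 start=0 accept={1} delta: 0a->0 0b->1 1a->2 1b->0 2a->3 2b->1 3a->2 3b->0

State merging on the prefix tree: take the shortest (then alphabetical) example prefix whose next move is undefined and point that move at state 0, else 1, else 2, ...; a target is out if some Accept/Reject pair would then sit in one state with the same input left (inseparable). If every existing state is out, open a new one.
a: 0a undefined. 0a->0: ok.
b: 0b undefined. 0b->0: no, baaaabb/aa meet in 0. Open state 1: 0b->1.
ba: 1a undefined. 1a->0: no, baaaabb/abb meet in 1 with "b" left. 1a->1: no, bab/abb meet in 1 with "b" left. Open state 2: 1a->2.
bb: 1b undefined. 1b->0: ok.
baa: 2a undefined. 2a->0: no, baaaabb/aa meet in 0. 2a->1: no, baaaabb/baaaaaa meet in 1. 2a->2: no, bab/baab meet in 2 with "b" left. Open state 3: 2a->3.
bab: 2b undefined. 2b->0: no, bab/aa meet in 0. 2b->1: ok.
baaa: 3a undefined. 3a->0: no, baaaabb/aa meet in 0. 3a->1: no, baaaabb/aa meet in 0. 3a->2: ok.
baab: 3b undefined. 3b->0: ok.
All examples now run through 4 states with every (state, symbol) defined. Accept strings end in {1}, Reject strings end in {0,2,3}; accept={1}.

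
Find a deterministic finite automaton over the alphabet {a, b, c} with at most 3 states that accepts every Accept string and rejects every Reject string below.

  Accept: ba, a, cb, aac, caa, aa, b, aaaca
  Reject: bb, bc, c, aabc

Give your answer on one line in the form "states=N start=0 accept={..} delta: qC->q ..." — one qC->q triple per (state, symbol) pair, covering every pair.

Fold the examples into a partial DFA from state 0: repeatedly fix the first undefined (state, symbol) met by the shortest-then-alphabetical prefix, trying targets in increasing order and rejecting any under which an Accept and a Reject string meet in one state with the same remainder; add a state when all current targets are rejected. Accepting states are where Accept strings end.
a: 0a undefined. 0a->0: no, aac/c meet in 0 with "c" left. Open state 1: 0a->1.
b: 0b undefined. 0b->0: no, b/bb meet in 0. 0b->1: ok.
c: 0c undefined. 0c->0: ok.
aa: 1a undefined. 1a->0: no, ba/c meet in 0. 1a->1: no, aac/bc meet in 1 with "c" left. Open state 2: 1a->2.
bb: 1b undefined. 1b->0: ok.
bc: 1c undefined. 1c->0: ok.
aaa: 2a undefined. 2a->0: ok.
aab: 2b undefined. 2b->0: ok.
aac: 2c undefined. 2c->0: no, aac/bb meet in 0. 2c->1: ok.
All examples now run through 3 states with every (state, symbol) defined. Accept strings end in {1,2}, Reject strings end in {0}; accept={1,2}.

states=3 start=0 accept={1,2} delta: 0a->1 0b->1 0c->0 1a->2 1b->0 1c->0 2a->0 2b->0 2c->1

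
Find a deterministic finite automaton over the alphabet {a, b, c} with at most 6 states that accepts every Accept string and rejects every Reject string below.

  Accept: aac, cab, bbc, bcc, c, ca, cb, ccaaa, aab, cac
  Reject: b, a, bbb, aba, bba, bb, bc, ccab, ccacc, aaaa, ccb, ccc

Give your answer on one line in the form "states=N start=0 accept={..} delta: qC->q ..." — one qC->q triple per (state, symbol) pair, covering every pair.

State merging on the prefix tree: take the shortest (then alphabetical) example prefix whose next move is undefined and point that move at state 0, else 1, else 2, ...; a target is out if some Accept/Reject pair would then sit in one state with the same input left (inseparable). If every existing state is out, open a new one.
a: 0a undefined. 0a->0: no, aab/b meet in 0 with "b" left. Open state 1: 0a->1.
b: 0b undefined. 0b->0: no, bbc/bc meet in 0 with "c" left. 0b->1: ok.
c: 0c undefined. 0c->0: no, cab/bb meet in 1 with "b" left. 0c->1: no, bcc/ccc meet in 1 with "cc" left. Open state 2: 0c->2.
aa: 1a undefined. 1a->0: no, aab/b meet in 1. 1a->1: no, aac/bc meet in 1 with "c" left. 1a->2: ok.
ab: 1b undefined. 1b->0: ok.
bc: 1c undefined. 1c->0: ok.
ca: 2a undefined. 2a->0: no, cab/b meet in 1. 2a->1: no, cab/bb meet in 0. 2a->2: no, bbc/aaaa meet in 2. Open state 3: 2a->3.
cb: 2b undefined. 2b->0: no, cb/bb meet in 0. 2b->1: no, cb/b meet in 1. 2b->2: ok.
cc: 2c undefined. 2c->0: no, aac/bb meet in 0. 2c->1: no, aac/b meet in 1. 2c->2: no, aac/ccb meet in 2. 2c->3: no, cab/ccb meet in 3 with "b" left. Open state 4: 2c->4.
cab: 3b undefined. 3b->0: no, cab/bb meet in 0. 3b->1: no, cab/b meet in 1. 3b->2: ok.
cac: 3c undefined. 3c->0: no, cac/bb meet in 0. 3c->1: no, cac/b meet in 1. 3c->2: ok.
cca: 4a undefined. 4a->0: no, aac/ccacc meet in 4. 4a->1: no, cab/ccacc meet in 2. 4a->2: no, cab/ccab meet in 2. 4a->3: no, aac/ccacc meet in 4. 4a->4: ok.
ccb: 4b undefined. 4b->0: ok.
ccc: 4c undefined. 4c->0: no, cab/ccacc meet in 2. 4c->1: ok.
aaaa: 3a undefined. 3a->0: ok.
All examples now run through 5 states with every (state, symbol) defined. Accept strings end in {2,3,4}, Reject strings end in {0,1}; accept={2,3,4}.

states=5 start=0 accept={2,3,4} delta: 0a->1 0b->1 0c->2 1a->2 1b->0 1c->0 2a->3 2b->2 2c->4 3a->0 3b->2 3c->2 4a->4 4b->0 4c->1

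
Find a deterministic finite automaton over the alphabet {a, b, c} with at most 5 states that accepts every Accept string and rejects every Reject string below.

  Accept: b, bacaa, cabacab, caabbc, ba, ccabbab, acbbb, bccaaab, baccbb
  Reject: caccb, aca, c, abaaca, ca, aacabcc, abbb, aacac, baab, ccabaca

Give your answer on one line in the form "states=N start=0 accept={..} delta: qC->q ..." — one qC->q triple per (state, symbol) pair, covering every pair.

states=5 start=0 accept={1,4} delta: 0a->0 0b->1 0c->2 1a->1 1b->2 1c->2 2a->3 2b->3 2c->2 3a->4 3b->4 3c->0 4a->0 4b->4 4c->1

Fold the examples into a partial DFA from state 0: repeatedly fix the first undefined (state, symbol) met by the shortest-then-alphabetical prefix, trying targets in increasing order and rejecting any under which an Accept and a Reject string meet in one state with the same remainder; add a state when all current targets are rejected. Accepting states are where Accept strings end.
a: 0a undefined. 0a->0: ok.
b: 0b undefined. 0b->0: no, b/abbb meet in 0. Open state 1: 0b->1.
c: 0c undefined. 0c->0: no, b/caccb meet in 1. 0c->1: no, b/c meet in 1. Open state 2: 0c->2.
ba: 1a undefined. 1a->0: no, b/baab meet in 1. 1a->1: ok.
bc: 1c undefined. 1c->0: no, bacaa/abaaca meet in 0. 1c->1: no, b/abaaca meet in 1. 1c->2: ok.
ca: 2a undefined. 2a->0: no, bacaa/aca meet in 0. 2a->1: no, b/aca meet in 1. 2a->2: no, bacaa/aca meet in 2. Open state 3: 2a->3.
cc: 2c undefined. 2c->0: no, baccbb/baab meet in 1 with "b" left. 2c->1: no, bccaaab/baab meet in 1 with "b" left. 2c->2: ok.
abb: 1b undefined. 1b->0: no, b/abbb meet in 1. 1b->1: no, b/abbb meet in 1. 1b->2: ok.
acb: 2b undefined. 2b->0: no, acbbb/c meet in 2. 2b->1: no, b/abbb meet in 1. 2b->2: no, acbbb/c meet in 2. 2b->3: ok.
caa: 3a undefined. 3a->0: no, caabbc/c meet in 2. 3a->1: no, caabbc/aacac meet in 3 with "c" left. 3a->2: no, bacaa/c meet in 2. 3a->3: no, bacaa/aca meet in 3. Open state 4: 3a->4.
cab: 3b undefined. 3b->0: no, ccabbab/c meet in 2. 3b->1: no, acbbb/c meet in 2. 3b->2: no, acbbb/aca meet in 3. 3b->3: no, acbbb/aca meet in 3. 3b->4: ok.
cac: 3c undefined. 3c->0: ok.
caab: 4b undefined. 4b->0: no, caabbc/c meet in 2. 4b->1: no, caabbc/c meet in 2. 4b->2: no, caabbc/aacac meet in 0. 4b->3: no, ccabbab/caccb meet in 3. 4b->4: ok.
caba: 4a undefined. 4a->0: ok.
aacabc: 4c undefined. 4c->0: no, caabbc/aacac meet in 0. 4c->1: ok.
All examples now run through 5 states with every (state, symbol) defined. Accept strings end in {1,4}, Reject strings end in {0,2,3}; accept={1,4}.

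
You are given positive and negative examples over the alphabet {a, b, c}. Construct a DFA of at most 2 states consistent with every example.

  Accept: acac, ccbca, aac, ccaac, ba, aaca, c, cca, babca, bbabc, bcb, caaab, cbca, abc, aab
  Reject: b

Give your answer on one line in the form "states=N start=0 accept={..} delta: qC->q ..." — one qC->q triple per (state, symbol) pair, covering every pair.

Grow the machine one transition at a time. Run the examples from 0; the earliest place one falls off (shortest prefix, ties alphabetical) gets sent to the lowest-numbered state that keeps every Accept/Reject pair distinguishable — a pair clashes when both reach the same state with identical unread suffix — and to a fresh state only if none does.
a: 0a undefined. 0a->0: no, aab/b meet in 0 with "b" left. Open state 1: 0a->1.
b: 0b undefined. 0b->0: ok.
c: 0c undefined. 0c->0: no, c/b meet in 0. 0c->1: ok.
aa: 1a undefined. 1a->0: no, aaca/b meet in 0. 1a->1: ok.
ab: 1b undefined. 1b->0: no, bcb/b meet in 0. 1b->1: ok.
ac: 1c undefined. 1c->0: no, acac/b meet in 0. 1c->1: ok.
All examples now run through 2 states with every (state, symbol) defined. Accept strings end in {1}, Reject strings end in {0}; accept={1}.

states=2 start=0 accept={1} delta: 0a->1 0b->0 0c->1 1a->1 1b->1 1c->1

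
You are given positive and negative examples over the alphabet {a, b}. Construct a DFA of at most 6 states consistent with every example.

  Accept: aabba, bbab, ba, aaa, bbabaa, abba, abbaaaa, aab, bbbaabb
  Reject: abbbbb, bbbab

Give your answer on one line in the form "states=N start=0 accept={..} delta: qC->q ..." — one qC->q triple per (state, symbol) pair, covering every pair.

Grow the machine one transition at a time. Run the examples from 0; the earliest place one falls off (shortest prefix, ties alphabetical) gets sent to the lowest-numbered state that keeps every Accept/Reject pair distinguishable — a pair clashes when both reach the same state with identical unread suffix — and to a fresh state only if none does.
a: 0a undefined. 0a->0: ok.
b: 0b undefined. 0b->0: no, aabba/abbbbb meet in 0. Open state 1: 0b->1.
ba: 1a undefined. 1a->0: ok.
bb: 1b undefined. 1b->0: no, bbab/abbbbb meet in 1. 1b->1: no, bbab/abbbbb meet in 1. Open state 2: 1b->2.
bba: 2a undefined. 2a->0: ok.
bbb: 2b undefined. 2b->0: no, bbab/bbbab meet in 1. 2b->1: no, bbab/abbbbb meet in 1. 2b->2: no, bbab/bbbab meet in 1. Open state 3: 2b->3.
bbba: 3a undefined. 3a->0: no, bbab/bbbab meet in 1. 3a->1: no, bbbaabb/bbbab meet in 2. 3a->2: ok.
abbbb: 3b undefined. 3b->0: no, bbab/abbbbb meet in 1. 3b->1: no, bbbaabb/abbbbb meet in 2. 3b->2: ok.
All examples now run through 4 states with every (state, symbol) defined. Accept strings end in {0,1,2}, Reject strings end in {3}; accept={0,1,2}.

states=4 start=0 accept={0,1,2} delta: 0a->0 0b->1 1a->0 1b->2 2a->0 2b->3 3a->2 3b->2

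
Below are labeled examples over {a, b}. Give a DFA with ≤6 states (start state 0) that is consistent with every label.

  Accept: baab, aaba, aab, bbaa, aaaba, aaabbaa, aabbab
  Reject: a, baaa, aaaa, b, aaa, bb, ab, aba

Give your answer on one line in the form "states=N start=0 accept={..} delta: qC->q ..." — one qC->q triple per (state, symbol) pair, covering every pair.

states=5 start=0 accept={2,4} delta: 0a->1 0b->0 1a->2 1b->0 2a->3 2b->4 3a->0 3b->1 4a->2 4b->1

State merging on the prefix tree: take the shortest (then alphabetical) example prefix whose next move is undefined and point that move at state 0, else 1, else 2, ...; a target is out if some Accept/Reject pair would then sit in one state with the same input left (inseparable). If every existing state is out, open a new one.
a: 0a undefined. 0a->0: no, aaba/aba meet in 0 with "ba" left. Open state 1: 0a->1.
b: 0b undefined. 0b->0: ok.
aa: 1a undefined. 1a->0: no, baab/aaaa meet in 0. 1a->1: no, baab/ab meet in 1 with "b" left. Open state 2: 1a->2.
ab: 1b undefined. 1b->0: ok.
aaa: 2a undefined. 2a->0: no, aaaba/a meet in 1. 2a->1: no, bbaa/aaaa meet in 2. 2a->2: no, bbaa/baaa meet in 2. Open state 3: 2a->3.
aab: 2b undefined. 2b->0: no, baab/b meet in 0. 2b->1: no, baab/a meet in 1. 2b->2: no, aaba/baaa meet in 3. 2b->3: no, baab/baaa meet in 3. Open state 4: 2b->4.
aaaa: 3a undefined. 3a->0: ok.
aaab: 3b undefined. 3b->0: no, aaaba/a meet in 1. 3b->1: ok.
aaba: 4a undefined. 4a->0: no, aaba/aaaa meet in 0. 4a->1: no, aaba/a meet in 1. 4a->2: ok.
aabb: 4b undefined. 4b->0: no, aabbab/aaaa meet in 0. 4b->1: ok.
All examples now run through 5 states with every (state, symbol) defined. Accept strings end in {2,4}, Reject strings end in {0,1,3}; accept={2,4}.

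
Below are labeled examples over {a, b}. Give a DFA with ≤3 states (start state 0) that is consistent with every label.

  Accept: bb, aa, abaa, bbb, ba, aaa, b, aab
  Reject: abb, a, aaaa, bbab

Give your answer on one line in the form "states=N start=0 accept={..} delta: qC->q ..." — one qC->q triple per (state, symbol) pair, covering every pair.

states=3 start=0 accept={0,2} delta: 0a->1 0b->2 1a->2 1b->1 2a->0 2b->0

Grow the machine one transition at a time. Run the examples from 0; the earliest place one falls off (shortest prefix, ties alphabetical) gets sent to the lowest-numbered state that keeps every Accept/Reject pair distinguishable — a pair clashes when both reach the same state with identical unread suffix — and to a fresh state only if none does.
a: 0a undefined. 0a->0: no, bb/abb meet in 0 with "bb" left. Open state 1: 0a->1.
b: 0b undefined. 0b->0: no, ba/a meet in 1. 0b->1: no, bbb/abb meet in 1 with "bb" left. Open state 2: 0b->2.
aa: 1a undefined. 1a->0: no, aa/aaaa meet in 0. 1a->1: no, aa/a meet in 1. 1a->2: ok.
ab: 1b undefined. 1b->0: no, aa/abb meet in 2. 1b->1: ok.
ba: 2a undefined. 2a->0: ok.
bb: 2b undefined. 2b->0: ok.
All examples now run through 3 states with every (state, symbol) defined. Accept strings end in {0,2}, Reject strings end in {1}; accept={0,2}.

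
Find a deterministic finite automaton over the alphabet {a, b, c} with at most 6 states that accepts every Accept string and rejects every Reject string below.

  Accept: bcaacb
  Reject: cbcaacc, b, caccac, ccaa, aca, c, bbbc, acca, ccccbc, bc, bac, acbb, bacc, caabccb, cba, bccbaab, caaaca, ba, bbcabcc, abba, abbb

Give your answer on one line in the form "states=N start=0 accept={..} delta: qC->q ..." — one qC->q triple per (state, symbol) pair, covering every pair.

Fold the examples into a partial DFA from state 0: repeatedly fix the first undefined (state, symbol) met by the shortest-then-alphabetical prefix, trying targets in increasing order and rejecting any under which an Accept and a Reject string meet in one state with the same remainder; add a state when all current targets are rejected. Accepting states are where Accept strings end.
a: 0a undefined. 0a->0: ok.
b: 0b undefined. 0b->0: ok.
c: 0c undefined. 0c->0: no, bcaacb/cbcaacc meet in 0. Open state 1: 0c->1.
ca: 1a undefined. 1a->0: ok.
cb: 1b undefined. 1b->0: no, bcaacb/b meet in 0. 1b->1: no, bcaacb/c meet in 1. Open state 2: 1b->2.
cc: 1c undefined. 1c->0: ok.
cba: 2a undefined. 2a->0: ok.
cbc: 2c undefined. 2c->0: ok.
acbb: 2b undefined. 2b->0: ok.
All examples now run through 3 states with every (state, symbol) defined. Accept strings end in {2}, Reject strings end in {0,1}; accept={2}.

states=3 start=0 accept={2} delta: 0a->0 0b->0 0c->1 1a->0 1b->2 1c->0 2a->0 2b->0 2c->0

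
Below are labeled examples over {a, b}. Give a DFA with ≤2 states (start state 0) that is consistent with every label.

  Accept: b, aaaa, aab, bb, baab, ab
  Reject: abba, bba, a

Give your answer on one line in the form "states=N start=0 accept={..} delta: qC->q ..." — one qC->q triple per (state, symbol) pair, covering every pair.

states=2 start=0 accept={0} delta: 0a->1 0b->0 1a->0 1b->0

State merging on the prefix tree: take the shortest (then alphabetical) example prefix whose next move is undefined and point that move at state 0, else 1, else 2, ...; a target is out if some Accept/Reject pair would then sit in one state with the same input left (inseparable). If every existing state is out, open a new one.
a: 0a undefined. 0a->0: no, aaaa/a meet in 0. Open state 1: 0a->1.
b: 0b undefined. 0b->0: ok.
aa: 1a undefined. 1a->0: ok.
ab: 1b undefined. 1b->0: ok.
All examples now run through 2 states with every (state, symbol) defined. Accept strings end in {0}, Reject strings end in {1}; accept={0}.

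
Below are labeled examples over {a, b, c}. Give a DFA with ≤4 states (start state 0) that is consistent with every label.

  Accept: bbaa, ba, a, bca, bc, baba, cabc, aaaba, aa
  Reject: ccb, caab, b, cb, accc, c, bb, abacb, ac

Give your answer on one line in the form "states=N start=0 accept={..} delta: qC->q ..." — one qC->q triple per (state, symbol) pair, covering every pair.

Grow the machine one transition at a time. Run the examples from 0; the earliest place one falls off (shortest prefix, ties alphabetical) gets sent to the lowest-numbered state that keeps every Accept/Reject pair distinguishable — a pair clashes when both reach the same state with identical unread suffix — and to a fresh state only if none does.
a: 0a undefined. 0a->0: ok.
b: 0b undefined. 0b->0: no, bbaa/b meet in 0. Open state 1: 0b->1.
c: 0c undefined. 0c->0: no, a/accc meet in 0. 0c->1: ok.
ba: 1a undefined. 1a->0: ok.
bb: 1b undefined. 1b->0: no, bbaa/cb meet in 0. 1b->1: ok.
bc: 1c undefined. 1c->0: ok.
All examples now run through 2 states with every (state, symbol) defined. Accept strings end in {0}, Reject strings end in {1}; accept={0}.

states=2 start=0 accept={0} delta: 0a->0 0b->1 0c->1 1a->0 1b->1 1c->0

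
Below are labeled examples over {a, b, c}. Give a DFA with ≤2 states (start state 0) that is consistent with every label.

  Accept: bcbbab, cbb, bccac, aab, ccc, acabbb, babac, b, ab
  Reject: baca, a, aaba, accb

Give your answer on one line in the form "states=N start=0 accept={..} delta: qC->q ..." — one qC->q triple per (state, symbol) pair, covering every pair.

Fold the examples into a partial DFA from state 0: repeatedly fix the first undefined (state, symbol) met by the shortest-then-alphabetical prefix, trying targets in increasing order and rejecting any under which an Accept and a Reject string meet in one state with the same remainder; add a state when all current targets are rejected. Accepting states are where Accept strings end.
a: 0a undefined. 0a->0: ok.
b: 0b undefined. 0b->0: no, aab/a meet in 0. Open state 1: 0b->1.
c: 0c undefined. 0c->0: no, aab/accb meet in 1. 0c->1: ok.
ba: 1a undefined. 1a->0: ok.
bc: 1c undefined. 1c->0: no, bccac/accb meet in 1. 1c->1: ok.
cb: 1b undefined. 1b->0: ok.
All examples now run through 2 states with every (state, symbol) defined. Accept strings end in {1}, Reject strings end in {0}; accept={1}.

states=2 start=0 accept={1} delta: 0a->0 0b->1 0c->1 1a->0 1b->0 1c->1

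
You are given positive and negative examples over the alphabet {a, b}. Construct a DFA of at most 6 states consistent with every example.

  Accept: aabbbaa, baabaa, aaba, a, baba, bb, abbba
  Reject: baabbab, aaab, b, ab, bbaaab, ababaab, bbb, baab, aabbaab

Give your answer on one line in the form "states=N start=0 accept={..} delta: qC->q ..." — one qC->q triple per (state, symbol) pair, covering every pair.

states=2 start=0 accept={0} delta: 0a->0 0b->1 1a->0 1b->0

Grow the machine one transition at a time. Run the examples from 0; the earliest place one falls off (shortest prefix, ties alphabetical) gets sent to the lowest-numbered state that keeps every Accept/Reject pair distinguishable — a pair clashes when both reach the same state with identical unread suffix — and to a fresh state only if none does.
a: 0a undefined. 0a->0: ok.
b: 0b undefined. 0b->0: no, aabbbaa/baabbab meet in 0. Open state 1: 0b->1.
ba: 1a undefined. 1a->0: ok.
bb: 1b undefined. 1b->0: ok.
All examples now run through 2 states with every (state, symbol) defined. Accept strings end in {0}, Reject strings end in {1}; accept={0}.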